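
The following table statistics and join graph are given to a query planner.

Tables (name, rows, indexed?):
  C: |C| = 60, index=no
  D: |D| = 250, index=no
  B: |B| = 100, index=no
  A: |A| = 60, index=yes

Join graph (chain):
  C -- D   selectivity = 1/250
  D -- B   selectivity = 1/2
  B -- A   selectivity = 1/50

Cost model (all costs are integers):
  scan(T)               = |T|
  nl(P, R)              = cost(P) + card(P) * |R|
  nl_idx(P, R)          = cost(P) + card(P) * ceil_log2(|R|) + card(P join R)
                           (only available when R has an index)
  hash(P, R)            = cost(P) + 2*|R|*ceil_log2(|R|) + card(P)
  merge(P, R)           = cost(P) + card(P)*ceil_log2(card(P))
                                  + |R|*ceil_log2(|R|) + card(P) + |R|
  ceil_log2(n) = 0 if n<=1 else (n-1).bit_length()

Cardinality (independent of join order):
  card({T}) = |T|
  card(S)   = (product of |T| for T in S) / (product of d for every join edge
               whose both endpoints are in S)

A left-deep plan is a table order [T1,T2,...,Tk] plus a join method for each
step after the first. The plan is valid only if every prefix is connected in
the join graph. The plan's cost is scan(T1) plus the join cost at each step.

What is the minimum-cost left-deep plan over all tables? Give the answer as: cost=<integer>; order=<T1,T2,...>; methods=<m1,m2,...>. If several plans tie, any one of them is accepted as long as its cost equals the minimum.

cost=6160; order=D,C,B,A; methods=hash,merge,hash

Selinger DP (subsets sized 1..n):
  {C}: scan cost=60, card=60
  {D}: scan cost=250, card=250
  {B}: scan cost=100, card=100
  {A}: scan cost=60, card=60
  {CD}: card=60; try (C,hash)→1220, (D,merge)→2730, (C,merge)→2920, (D,hash)→4120, (D,nl)→15060, (C,nl)→15250; best=1220 via (C,hash)
  {BD}: card=12500; try (B,hash)→1900, (D,merge)→3150, (B,merge)→3300, (D,hash)→4200, (D,nl)→25100, (B,nl)→25250; best=1900 via (B,hash)
  {AB}: card=120; try (A,nl_idx)→820, (A,hash)→920, (B,merge)→1280, (A,merge)→1320, (B,hash)→1520, (B,nl)→6060 …(+1); best=820 via (A,nl_idx)
  {BCD}: card=3000; try (B,merge)→2440, (B,hash)→2680, (B,nl)→7220, (C,hash)→15120, (C,merge)→189820, (C,nl)→751900; best=2440 via (B,merge)
  {ABD}: card=15000; try (D,merge)→4030, (D,hash)→4940, (A,hash)→15120, (D,nl)→30820, (A,nl_idx)→91900, (A,merge)→189820 …(+1); best=4030 via (D,merge)
  {ABCD}: card=3600; try (A,hash)→6160, (C,hash)→19750, (A,nl_idx)→24040, (A,merge)→41860, (A,nl)→182440, (C,merge)→229450 …(+1); best=6160 via (A,hash)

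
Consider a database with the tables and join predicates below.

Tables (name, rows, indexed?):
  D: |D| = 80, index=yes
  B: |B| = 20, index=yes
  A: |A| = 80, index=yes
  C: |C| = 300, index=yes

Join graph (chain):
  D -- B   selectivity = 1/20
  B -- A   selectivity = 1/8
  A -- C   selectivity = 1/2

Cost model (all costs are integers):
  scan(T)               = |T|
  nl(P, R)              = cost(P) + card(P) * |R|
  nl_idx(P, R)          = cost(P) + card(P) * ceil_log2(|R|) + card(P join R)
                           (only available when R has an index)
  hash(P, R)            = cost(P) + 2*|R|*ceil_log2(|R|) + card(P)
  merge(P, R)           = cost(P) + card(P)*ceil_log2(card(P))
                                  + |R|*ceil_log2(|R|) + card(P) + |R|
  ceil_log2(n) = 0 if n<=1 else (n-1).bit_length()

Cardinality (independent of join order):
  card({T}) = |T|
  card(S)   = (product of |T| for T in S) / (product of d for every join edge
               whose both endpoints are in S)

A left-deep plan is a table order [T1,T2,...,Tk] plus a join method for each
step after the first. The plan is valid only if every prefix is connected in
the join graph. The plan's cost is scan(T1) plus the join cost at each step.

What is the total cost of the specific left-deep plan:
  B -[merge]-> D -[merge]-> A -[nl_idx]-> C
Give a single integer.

129260

step 1: scan B: cost=20, card=20
step 2: join D via merge
    card(P join D) = 20*80/(20) = 80
    cost = 20 + 20*5 + 80*7 + 20 + 80 = 780
step 3: join A via merge
    card(P join A) = 80*80/(8) = 800
    cost = 780 + 80*7 + 80*7 + 80 + 80 = 2060
step 4: join C via nl_idx
    card(P join C) = 800*300/(2) = 120000
    cost = 2060 + 800*9 + 120000 = 129260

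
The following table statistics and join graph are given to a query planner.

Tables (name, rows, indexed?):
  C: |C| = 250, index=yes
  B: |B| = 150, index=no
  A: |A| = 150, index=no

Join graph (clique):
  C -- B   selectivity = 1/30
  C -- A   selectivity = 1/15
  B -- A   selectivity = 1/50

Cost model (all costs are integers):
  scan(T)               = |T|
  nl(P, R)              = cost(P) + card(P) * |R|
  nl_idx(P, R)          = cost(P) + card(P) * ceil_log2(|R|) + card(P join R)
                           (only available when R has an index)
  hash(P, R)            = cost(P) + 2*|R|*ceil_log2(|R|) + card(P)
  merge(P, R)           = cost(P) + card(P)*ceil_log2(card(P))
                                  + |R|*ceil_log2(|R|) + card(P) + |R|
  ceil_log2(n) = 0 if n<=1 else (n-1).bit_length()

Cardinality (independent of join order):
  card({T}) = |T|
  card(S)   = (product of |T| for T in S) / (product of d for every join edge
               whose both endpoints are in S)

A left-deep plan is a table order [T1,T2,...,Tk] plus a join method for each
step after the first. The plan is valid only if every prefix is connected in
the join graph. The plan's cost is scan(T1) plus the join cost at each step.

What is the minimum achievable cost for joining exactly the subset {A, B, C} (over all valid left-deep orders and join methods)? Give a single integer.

Selinger DP over subsets of {A,B,C}:
  {C}: scan cost=250, card=250
  {B}: scan cost=150, card=150
  {A}: scan cost=150, card=150
  {BC}: card=1250; try (C,nl_idx)→2600, (B,hash)→2900, (C,merge)→3750, (B,merge)→3850, (C,hash)→4300, (C,nl)→37650 …(+1); best=2600 via (C,nl_idx)
  {AC}: card=2500; try (A,hash)→2900, (C,merge)→3750, (C,nl_idx)→3850, (A,merge)→3850, (C,hash)→4300, (C,nl)→37650 …(+1); best=2900 via (A,hash)
  {AB}: card=450; try (B,hash)→2700, (A,hash)→2700, (B,merge)→2850, (A,merge)→2850, (B,nl)→22650, (A,nl)→22650; best=2700 via (B,hash)
  {ABC}: card=250; try (A,hash)→6250, (C,nl_idx)→6550, (C,hash)→7150, (B,hash)→7800, (C,merge)→9450, (A,merge)→18950 …(+4); best=6250 via (A,hash)

6250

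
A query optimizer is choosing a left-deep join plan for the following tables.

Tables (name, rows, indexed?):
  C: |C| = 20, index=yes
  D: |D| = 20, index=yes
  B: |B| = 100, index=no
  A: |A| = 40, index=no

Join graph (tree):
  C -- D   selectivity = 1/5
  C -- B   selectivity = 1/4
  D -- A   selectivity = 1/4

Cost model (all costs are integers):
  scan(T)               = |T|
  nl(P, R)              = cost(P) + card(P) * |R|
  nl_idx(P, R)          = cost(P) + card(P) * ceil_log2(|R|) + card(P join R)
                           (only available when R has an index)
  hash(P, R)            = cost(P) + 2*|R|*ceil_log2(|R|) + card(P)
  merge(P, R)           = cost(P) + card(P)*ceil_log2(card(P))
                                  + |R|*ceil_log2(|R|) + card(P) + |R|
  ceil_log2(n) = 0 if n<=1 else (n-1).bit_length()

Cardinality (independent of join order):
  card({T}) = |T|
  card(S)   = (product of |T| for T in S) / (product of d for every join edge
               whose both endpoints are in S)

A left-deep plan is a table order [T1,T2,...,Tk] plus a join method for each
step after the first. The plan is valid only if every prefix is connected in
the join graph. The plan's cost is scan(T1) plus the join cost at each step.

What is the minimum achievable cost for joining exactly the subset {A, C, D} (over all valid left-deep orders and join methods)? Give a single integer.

680

Selinger DP over subsets of {A,C,D}:
  {C}: scan cost=20, card=20
  {D}: scan cost=20, card=20
  {A}: scan cost=40, card=40
  {CD}: card=80; try (D,nl_idx)→200, (C,nl_idx)→200, (D,hash)→240, (C,hash)→240, (D,merge)→260, (C,merge)→260 …(+2); best=200 via (D,nl_idx)
  {AD}: card=200; try (D,hash)→280, (A,merge)→420, (D,merge)→440, (D,nl_idx)→440, (A,hash)→520, (A,nl)→820 …(+1); best=280 via (D,hash)
  {ACD}: card=800; try (C,hash)→680, (A,hash)→760, (A,merge)→1120, (C,nl_idx)→2080, (C,merge)→2200, (A,nl)→3400 …(+1); best=680 via (C,hash)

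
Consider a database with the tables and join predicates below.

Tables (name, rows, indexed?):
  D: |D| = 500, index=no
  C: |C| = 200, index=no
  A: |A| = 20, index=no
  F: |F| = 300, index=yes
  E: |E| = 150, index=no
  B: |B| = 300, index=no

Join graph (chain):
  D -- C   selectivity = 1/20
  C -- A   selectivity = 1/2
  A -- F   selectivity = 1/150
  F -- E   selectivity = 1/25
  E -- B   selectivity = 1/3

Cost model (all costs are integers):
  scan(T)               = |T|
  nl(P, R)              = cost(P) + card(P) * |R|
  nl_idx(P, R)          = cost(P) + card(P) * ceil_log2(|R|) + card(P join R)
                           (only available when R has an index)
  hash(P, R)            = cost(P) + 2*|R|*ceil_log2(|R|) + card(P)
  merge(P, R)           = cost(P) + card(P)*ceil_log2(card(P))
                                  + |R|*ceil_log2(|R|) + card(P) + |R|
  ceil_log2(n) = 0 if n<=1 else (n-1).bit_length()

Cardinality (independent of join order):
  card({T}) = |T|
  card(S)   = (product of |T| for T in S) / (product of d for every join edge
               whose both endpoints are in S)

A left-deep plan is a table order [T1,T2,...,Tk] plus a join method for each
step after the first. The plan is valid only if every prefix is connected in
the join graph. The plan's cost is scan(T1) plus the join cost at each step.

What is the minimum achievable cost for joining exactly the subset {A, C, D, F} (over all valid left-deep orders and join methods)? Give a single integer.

Selinger DP over subsets of {A,C,D,F}:
  {D}: scan cost=500, card=500
  {C}: scan cost=200, card=200
  {A}: scan cost=20, card=20
  {F}: scan cost=300, card=300
  {CD}: card=5000; try (C,hash)→4200, (D,merge)→7000, (C,merge)→7300, (D,hash)→9400, (D,nl)→100200, (C,nl)→100500; best=4200 via (C,hash)
  {AC}: card=2000; try (A,hash)→600, (C,merge)→1940, (A,merge)→2120, (C,hash)→3240, (C,nl)→4020, (A,nl)→4200; best=600 via (A,hash)
  {AF}: card=40; try (F,nl_idx)→240, (A,hash)→800, (F,merge)→3140, (A,merge)→3420, (F,hash)→5440, (F,nl)→6020 …(+1); best=240 via (F,nl_idx)
  {ACD}: card=50000; try (A,hash)→9400, (D,hash)→11600, (D,merge)→29600, (A,merge)→74320, (A,nl)→104200, (D,nl)→1000600; best=9400 via (A,hash)
  {ACF}: card=4000; try (C,merge)→2320, (C,hash)→3480, (F,hash)→8000, (C,nl)→8240, (F,nl_idx)→22600, (F,merge)→27600 …(+1); best=2320 via (C,merge)
  {ACDF}: card=100000; try (D,hash)→15320, (D,merge)→59320, (F,hash)→64800, (F,nl_idx)→559400, (F,merge)→862400, (D,nl)→2002320 …(+1); best=15320 via (D,hash)

15320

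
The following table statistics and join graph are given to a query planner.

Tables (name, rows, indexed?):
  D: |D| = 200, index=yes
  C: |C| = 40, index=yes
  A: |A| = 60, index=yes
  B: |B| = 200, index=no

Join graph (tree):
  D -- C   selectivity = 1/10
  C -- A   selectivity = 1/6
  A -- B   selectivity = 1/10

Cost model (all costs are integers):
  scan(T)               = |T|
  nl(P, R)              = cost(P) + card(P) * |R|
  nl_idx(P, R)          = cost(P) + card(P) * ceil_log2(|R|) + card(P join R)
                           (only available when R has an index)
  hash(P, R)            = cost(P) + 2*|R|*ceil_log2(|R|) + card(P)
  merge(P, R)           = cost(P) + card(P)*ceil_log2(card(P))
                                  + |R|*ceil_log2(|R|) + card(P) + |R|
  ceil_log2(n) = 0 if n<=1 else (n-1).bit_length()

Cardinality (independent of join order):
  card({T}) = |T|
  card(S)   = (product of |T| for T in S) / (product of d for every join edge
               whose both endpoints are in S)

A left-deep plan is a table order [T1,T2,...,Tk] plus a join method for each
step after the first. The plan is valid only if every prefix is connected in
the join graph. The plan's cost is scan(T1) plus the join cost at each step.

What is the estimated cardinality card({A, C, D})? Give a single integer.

8000

Tables in S: A(60), C(40), D(200)
Edges inside S: D-C(d=10), C-A(d=6)
numerator = 60 * 40 * 200 = 480000
denominator = 10 * 6 = 60
card(S) = 480000 / 60 = 8000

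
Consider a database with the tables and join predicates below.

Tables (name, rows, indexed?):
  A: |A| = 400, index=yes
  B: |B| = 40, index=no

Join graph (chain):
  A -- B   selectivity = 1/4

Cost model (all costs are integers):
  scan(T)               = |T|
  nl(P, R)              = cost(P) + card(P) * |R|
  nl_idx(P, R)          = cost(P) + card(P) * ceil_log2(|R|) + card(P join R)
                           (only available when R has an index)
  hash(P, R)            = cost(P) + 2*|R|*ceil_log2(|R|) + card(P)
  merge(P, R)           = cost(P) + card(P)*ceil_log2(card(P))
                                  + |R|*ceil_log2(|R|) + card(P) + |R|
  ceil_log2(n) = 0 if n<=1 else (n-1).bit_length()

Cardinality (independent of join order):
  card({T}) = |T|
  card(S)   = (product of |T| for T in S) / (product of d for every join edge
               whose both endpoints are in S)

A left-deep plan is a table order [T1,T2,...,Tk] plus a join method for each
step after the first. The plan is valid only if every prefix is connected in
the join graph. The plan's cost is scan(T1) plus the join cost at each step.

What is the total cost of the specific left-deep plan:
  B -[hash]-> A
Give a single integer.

step 1: scan B: cost=40, card=40
step 2: join A via hash
    card(P join A) = 40*400/(4) = 4000
    cost = 40 + 2*400*9 + 40 = 7280

7280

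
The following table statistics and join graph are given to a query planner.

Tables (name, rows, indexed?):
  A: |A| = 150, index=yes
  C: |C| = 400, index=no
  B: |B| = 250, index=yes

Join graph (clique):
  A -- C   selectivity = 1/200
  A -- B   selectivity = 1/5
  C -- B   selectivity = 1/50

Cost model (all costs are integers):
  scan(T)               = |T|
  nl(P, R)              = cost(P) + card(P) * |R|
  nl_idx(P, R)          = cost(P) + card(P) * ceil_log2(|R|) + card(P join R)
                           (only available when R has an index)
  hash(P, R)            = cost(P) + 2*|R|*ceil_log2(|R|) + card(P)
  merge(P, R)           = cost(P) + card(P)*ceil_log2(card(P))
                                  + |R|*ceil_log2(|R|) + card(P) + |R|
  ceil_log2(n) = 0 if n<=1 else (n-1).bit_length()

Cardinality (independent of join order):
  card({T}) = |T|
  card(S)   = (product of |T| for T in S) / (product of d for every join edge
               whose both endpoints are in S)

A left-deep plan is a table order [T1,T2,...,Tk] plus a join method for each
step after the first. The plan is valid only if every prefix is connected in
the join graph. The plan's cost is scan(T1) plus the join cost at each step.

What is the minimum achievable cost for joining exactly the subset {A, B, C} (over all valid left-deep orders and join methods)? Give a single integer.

Selinger DP over subsets of {A,B,C}:
  {A}: scan cost=150, card=150
  {C}: scan cost=400, card=400
  {B}: scan cost=250, card=250
  {AC}: card=300; try (A,hash)→3200, (A,nl_idx)→3900, (C,merge)→5500, (A,merge)→5750, (C,hash)→7500, (C,nl)→60150 …(+1); best=3200 via (A,hash)
  {AB}: card=7500; try (A,hash)→2900, (B,merge)→3750, (A,merge)→3850, (B,hash)→4300, (B,nl_idx)→8850, (A,nl_idx)→9750 …(+2); best=2900 via (A,hash)
  {BC}: card=2000; try (B,hash)→4800, (B,nl_idx)→5600, (C,merge)→6500, (B,merge)→6650, (C,hash)→7700, (C,nl)→100250 …(+1); best=4800 via (B,hash)
  {ABC}: card=300; try (B,nl_idx)→5900, (B,hash)→7500, (B,merge)→8450, (A,hash)→9200, (C,hash)→17600, (A,nl_idx)→21100 …(+5); best=5900 via (B,nl_idx)

5900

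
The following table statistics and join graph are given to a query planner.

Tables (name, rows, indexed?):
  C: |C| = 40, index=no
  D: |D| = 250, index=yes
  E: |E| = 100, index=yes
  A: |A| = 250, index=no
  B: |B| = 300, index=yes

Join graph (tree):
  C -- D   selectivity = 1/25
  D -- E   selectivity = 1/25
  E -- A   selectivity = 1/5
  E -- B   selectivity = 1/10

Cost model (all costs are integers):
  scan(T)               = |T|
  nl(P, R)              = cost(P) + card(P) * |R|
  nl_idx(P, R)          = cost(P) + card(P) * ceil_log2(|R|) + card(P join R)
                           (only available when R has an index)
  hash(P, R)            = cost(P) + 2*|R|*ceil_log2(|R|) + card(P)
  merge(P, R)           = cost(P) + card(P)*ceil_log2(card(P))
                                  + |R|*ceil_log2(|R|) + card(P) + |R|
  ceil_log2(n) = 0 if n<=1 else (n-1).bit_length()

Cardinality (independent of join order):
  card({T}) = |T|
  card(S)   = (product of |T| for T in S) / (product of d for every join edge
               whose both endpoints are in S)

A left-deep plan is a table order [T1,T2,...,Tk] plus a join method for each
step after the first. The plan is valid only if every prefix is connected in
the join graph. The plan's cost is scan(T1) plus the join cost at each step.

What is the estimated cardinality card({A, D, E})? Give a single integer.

50000

Tables in S: A(250), D(250), E(100)
Edges inside S: D-E(d=25), E-A(d=5)
numerator = 250 * 250 * 100 = 6250000
denominator = 25 * 5 = 125
card(S) = 6250000 / 125 = 50000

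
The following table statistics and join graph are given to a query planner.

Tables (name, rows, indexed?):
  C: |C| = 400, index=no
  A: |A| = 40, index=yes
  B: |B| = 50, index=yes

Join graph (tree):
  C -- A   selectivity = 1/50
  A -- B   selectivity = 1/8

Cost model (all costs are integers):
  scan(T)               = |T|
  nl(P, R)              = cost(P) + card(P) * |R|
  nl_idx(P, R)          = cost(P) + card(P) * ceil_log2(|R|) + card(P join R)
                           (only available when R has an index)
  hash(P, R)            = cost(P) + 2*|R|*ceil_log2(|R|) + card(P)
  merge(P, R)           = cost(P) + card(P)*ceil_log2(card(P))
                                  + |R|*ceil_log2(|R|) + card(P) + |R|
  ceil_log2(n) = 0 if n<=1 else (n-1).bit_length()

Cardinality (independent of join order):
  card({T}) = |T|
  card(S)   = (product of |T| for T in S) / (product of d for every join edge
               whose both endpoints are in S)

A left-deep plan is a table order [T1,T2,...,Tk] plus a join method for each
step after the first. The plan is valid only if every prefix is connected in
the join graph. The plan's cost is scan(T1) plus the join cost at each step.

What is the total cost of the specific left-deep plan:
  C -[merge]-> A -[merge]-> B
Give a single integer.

8230

step 1: scan C: cost=400, card=400
step 2: join A via merge
    card(P join A) = 400*40/(50) = 320
    cost = 400 + 400*9 + 40*6 + 400 + 40 = 4680
step 3: join B via merge
    card(P join B) = 320*50/(8) = 2000
    cost = 4680 + 320*9 + 50*6 + 320 + 50 = 8230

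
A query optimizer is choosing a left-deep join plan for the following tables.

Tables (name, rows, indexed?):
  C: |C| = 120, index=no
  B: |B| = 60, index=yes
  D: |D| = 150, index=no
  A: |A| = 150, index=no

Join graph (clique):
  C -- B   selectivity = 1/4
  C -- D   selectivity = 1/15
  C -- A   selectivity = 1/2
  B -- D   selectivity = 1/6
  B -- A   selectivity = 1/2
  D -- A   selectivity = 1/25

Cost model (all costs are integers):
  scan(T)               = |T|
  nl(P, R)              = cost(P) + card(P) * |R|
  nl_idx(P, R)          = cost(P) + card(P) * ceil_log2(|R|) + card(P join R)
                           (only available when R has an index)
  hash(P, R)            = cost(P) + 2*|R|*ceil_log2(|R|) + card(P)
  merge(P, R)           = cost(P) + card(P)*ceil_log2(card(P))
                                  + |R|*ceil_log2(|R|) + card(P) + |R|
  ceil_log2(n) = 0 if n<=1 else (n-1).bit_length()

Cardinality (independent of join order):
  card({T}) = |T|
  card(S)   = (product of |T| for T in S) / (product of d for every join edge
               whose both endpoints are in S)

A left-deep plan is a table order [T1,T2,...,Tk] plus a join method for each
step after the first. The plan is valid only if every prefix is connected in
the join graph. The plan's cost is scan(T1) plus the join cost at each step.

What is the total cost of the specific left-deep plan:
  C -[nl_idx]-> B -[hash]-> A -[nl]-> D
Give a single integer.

10131840

step 1: scan C: cost=120, card=120
step 2: join B via nl_idx
    card(P join B) = 120*60/(4) = 1800
    cost = 120 + 120*6 + 1800 = 2640
step 3: join A via hash
    card(P join A) = 1800*150/(2*2) = 67500
    cost = 2640 + 2*150*8 + 1800 = 6840
step 4: join D via nl
    card(P join D) = 67500*150/(15*6*25) = 4500
    cost = 6840 + 67500*150 = 10131840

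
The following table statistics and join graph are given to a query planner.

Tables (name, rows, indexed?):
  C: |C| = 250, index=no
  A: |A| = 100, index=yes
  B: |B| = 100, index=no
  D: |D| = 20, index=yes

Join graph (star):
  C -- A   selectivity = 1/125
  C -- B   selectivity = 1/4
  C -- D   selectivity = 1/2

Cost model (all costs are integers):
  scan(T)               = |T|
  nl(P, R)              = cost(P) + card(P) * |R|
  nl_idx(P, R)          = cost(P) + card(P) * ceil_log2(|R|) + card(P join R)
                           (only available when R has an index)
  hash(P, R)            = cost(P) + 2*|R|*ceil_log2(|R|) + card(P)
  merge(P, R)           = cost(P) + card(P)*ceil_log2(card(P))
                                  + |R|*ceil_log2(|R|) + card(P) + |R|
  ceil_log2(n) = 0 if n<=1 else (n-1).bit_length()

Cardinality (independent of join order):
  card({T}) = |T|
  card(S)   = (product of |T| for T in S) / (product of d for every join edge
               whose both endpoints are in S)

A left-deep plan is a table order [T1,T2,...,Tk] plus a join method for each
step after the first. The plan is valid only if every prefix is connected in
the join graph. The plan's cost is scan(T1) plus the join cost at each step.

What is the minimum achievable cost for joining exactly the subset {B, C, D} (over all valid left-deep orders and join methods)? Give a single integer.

4600

Selinger DP over subsets of {B,C,D}:
  {C}: scan cost=250, card=250
  {B}: scan cost=100, card=100
  {D}: scan cost=20, card=20
  {BC}: card=6250; try (B,hash)→1900, (C,merge)→3150, (B,merge)→3300, (C,hash)→4200, (C,nl)→25100, (B,nl)→25250; best=1900 via (B,hash)
  {CD}: card=2500; try (D,hash)→700, (C,merge)→2390, (D,merge)→2620, (D,nl_idx)→4000, (C,hash)→4040, (C,nl)→5020 …(+1); best=700 via (D,hash)
  {BCD}: card=62500; try (B,hash)→4600, (D,hash)→8350, (B,merge)→34000, (D,merge)→89520, (D,nl_idx)→95650, (D,nl)→126900 …(+1); best=4600 via (B,hash)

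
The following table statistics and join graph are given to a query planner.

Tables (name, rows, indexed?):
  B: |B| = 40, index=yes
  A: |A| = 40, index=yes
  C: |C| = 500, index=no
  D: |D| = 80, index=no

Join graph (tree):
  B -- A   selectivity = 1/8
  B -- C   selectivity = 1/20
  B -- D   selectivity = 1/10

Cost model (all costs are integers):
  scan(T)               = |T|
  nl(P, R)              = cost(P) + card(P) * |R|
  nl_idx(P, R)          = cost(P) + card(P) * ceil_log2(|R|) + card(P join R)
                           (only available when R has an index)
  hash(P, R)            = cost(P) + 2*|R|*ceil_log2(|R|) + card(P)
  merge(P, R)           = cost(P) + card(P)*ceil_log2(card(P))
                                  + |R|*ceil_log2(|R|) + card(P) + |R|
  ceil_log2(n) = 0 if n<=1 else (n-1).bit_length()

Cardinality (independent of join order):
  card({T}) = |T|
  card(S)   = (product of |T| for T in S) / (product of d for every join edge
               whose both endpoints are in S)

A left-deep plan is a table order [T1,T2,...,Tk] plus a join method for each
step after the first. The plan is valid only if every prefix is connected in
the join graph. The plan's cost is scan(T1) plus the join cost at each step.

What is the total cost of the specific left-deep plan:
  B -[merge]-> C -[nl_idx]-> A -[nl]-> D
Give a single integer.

step 1: scan B: cost=40, card=40
step 2: join C via merge
    card(P join C) = 40*500/(20) = 1000
    cost = 40 + 40*6 + 500*9 + 40 + 500 = 5320
step 3: join A via nl_idx
    card(P join A) = 1000*40/(8) = 5000
    cost = 5320 + 1000*6 + 5000 = 16320
step 4: join D via nl
    card(P join D) = 5000*80/(10) = 40000
    cost = 16320 + 5000*80 = 416320

416320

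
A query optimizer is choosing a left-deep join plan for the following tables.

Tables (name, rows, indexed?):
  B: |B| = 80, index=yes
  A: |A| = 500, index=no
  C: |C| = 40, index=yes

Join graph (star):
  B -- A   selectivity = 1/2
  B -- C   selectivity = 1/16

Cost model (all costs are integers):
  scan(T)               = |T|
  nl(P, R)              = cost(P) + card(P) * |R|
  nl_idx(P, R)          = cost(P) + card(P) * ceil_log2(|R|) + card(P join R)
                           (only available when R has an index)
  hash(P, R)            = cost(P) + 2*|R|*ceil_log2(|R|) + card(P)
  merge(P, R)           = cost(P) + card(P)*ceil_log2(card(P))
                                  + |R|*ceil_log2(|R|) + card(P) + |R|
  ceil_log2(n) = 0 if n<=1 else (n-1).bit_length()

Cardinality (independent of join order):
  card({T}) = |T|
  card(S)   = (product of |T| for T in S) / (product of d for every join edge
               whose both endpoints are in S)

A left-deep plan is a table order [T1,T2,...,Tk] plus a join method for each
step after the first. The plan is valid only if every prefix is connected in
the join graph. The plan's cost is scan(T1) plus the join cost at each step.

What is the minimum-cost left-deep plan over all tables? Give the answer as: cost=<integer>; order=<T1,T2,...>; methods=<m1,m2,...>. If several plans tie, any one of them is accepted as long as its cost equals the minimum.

Selinger DP (subsets sized 1..n):
  {B}: scan cost=80, card=80
  {A}: scan cost=500, card=500
  {C}: scan cost=40, card=40
  {AB}: card=20000; try (B,hash)→2120, (A,merge)→5720, (B,merge)→6140, (A,hash)→9160, (B,nl_idx)→24000, (A,nl)→40080 …(+1); best=2120 via (B,hash)
  {BC}: card=200; try (B,nl_idx)→520, (C,hash)→640, (C,nl_idx)→760, (B,merge)→960, (C,merge)→1000, (B,hash)→1200 …(+2); best=520 via (B,nl_idx)
  {ABC}: card=50000; try (A,merge)→7320, (A,hash)→9720, (C,hash)→22600, (A,nl)→100520, (C,nl_idx)→172120, (C,merge)→322400 …(+1); best=7320 via (A,merge)

cost=7320; order=C,B,A; methods=nl_idx,merge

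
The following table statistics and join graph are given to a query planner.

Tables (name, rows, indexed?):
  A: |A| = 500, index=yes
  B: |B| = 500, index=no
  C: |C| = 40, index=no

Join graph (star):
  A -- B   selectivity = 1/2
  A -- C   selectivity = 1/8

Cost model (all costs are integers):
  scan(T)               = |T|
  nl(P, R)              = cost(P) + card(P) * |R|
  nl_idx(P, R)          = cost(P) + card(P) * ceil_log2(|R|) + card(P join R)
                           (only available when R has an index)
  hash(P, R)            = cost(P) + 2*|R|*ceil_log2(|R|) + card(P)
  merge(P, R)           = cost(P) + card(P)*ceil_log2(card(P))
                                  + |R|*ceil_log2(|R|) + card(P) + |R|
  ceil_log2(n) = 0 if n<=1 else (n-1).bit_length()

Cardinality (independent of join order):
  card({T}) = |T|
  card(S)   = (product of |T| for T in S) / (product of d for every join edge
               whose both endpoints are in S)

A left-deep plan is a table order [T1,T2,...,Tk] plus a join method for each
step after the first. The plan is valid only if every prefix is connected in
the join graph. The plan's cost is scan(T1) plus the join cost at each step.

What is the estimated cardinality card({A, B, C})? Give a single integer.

625000

Tables in S: A(500), B(500), C(40)
Edges inside S: A-B(d=2), A-C(d=8)
numerator = 500 * 500 * 40 = 10000000
denominator = 2 * 8 = 16
card(S) = 10000000 / 16 = 625000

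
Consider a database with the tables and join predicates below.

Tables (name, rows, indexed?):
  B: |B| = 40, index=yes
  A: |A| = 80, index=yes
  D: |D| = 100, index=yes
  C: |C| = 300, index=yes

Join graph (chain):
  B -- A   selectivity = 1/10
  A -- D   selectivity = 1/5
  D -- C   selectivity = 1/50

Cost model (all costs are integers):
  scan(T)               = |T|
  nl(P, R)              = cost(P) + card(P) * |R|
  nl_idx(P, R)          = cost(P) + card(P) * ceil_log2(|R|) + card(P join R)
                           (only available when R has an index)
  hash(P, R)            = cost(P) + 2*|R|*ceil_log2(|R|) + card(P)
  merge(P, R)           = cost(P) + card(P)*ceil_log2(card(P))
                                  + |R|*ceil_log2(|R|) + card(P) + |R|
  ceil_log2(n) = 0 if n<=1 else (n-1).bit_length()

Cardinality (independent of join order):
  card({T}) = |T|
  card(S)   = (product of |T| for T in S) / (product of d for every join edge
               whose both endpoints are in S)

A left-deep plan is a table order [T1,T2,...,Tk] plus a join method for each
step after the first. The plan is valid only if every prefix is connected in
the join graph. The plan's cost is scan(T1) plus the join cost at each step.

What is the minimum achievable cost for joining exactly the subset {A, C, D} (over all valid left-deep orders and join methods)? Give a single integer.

Selinger DP over subsets of {A,C,D}:
  {A}: scan cost=80, card=80
  {D}: scan cost=100, card=100
  {C}: scan cost=300, card=300
  {AD}: card=1600; try (A,hash)→1320, (D,merge)→1520, (A,merge)→1540, (D,hash)→1560, (D,nl_idx)→2240, (A,nl_idx)→2400 …(+2); best=1320 via (A,hash)
  {CD}: card=600; try (C,nl_idx)→1600, (D,hash)→2000, (D,nl_idx)→3000, (C,merge)→3900, (D,merge)→4100, (C,hash)→5600 …(+2); best=1600 via (C,nl_idx)
  {ACD}: card=9600; try (A,hash)→3320, (C,hash)→8320, (A,merge)→8840, (A,nl_idx)→15400, (C,merge)→23520, (C,nl_idx)→25320 …(+2); best=3320 via (A,hash)

3320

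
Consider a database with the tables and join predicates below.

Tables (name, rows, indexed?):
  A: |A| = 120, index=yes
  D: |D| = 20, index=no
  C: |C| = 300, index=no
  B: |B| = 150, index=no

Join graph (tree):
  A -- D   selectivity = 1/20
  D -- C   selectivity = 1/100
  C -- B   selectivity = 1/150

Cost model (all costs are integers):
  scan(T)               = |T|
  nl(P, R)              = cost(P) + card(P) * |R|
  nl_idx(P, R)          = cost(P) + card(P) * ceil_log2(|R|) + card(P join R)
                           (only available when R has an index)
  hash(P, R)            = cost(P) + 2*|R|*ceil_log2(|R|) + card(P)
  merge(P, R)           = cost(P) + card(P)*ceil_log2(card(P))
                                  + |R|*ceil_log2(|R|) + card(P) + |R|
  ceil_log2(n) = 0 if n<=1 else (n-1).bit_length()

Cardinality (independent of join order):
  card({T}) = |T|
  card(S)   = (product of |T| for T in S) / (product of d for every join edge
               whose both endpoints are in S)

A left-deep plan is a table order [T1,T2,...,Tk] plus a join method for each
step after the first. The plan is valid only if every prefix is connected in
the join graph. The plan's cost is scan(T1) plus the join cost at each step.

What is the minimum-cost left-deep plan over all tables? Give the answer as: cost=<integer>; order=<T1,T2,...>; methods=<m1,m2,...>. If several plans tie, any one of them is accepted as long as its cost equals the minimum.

cost=3350; order=C,D,B,A; methods=hash,merge,nl_idx

Selinger DP (subsets sized 1..n):
  {A}: scan cost=120, card=120
  {D}: scan cost=20, card=20
  {C}: scan cost=300, card=300
  {B}: scan cost=150, card=150
  {AD}: card=120; try (A,nl_idx)→280, (D,hash)→440, (A,merge)→1100, (D,merge)→1200, (A,hash)→1720, (A,nl)→2420 …(+1); best=280 via (A,nl_idx)
  {CD}: card=60; try (D,hash)→800, (C,merge)→3140, (D,merge)→3420, (C,hash)→5440, (C,nl)→6020, (D,nl)→6300; best=800 via (D,hash)
  {BC}: card=300; try (B,hash)→3000, (C,merge)→4500, (B,merge)→4650, (C,hash)→5700, (C,nl)→45150, (B,nl)→45300; best=3000 via (B,hash)
  {ACD}: card=360; try (A,nl_idx)→1580, (A,merge)→2180, (A,hash)→2540, (C,merge)→4240, (C,hash)→5800, (A,nl)→8000 …(+1); best=1580 via (A,nl_idx)
  {BCD}: card=60; try (B,merge)→2570, (B,hash)→3260, (D,hash)→3500, (D,merge)→6120, (D,nl)→9000, (B,nl)→9800; best=2570 via (B,merge)
  {ABCD}: card=360; try (A,nl_idx)→3350, (A,merge)→3950, (A,hash)→4310, (B,hash)→4340, (B,merge)→6530, (A,nl)→9770 …(+1); best=3350 via (A,nl_idx)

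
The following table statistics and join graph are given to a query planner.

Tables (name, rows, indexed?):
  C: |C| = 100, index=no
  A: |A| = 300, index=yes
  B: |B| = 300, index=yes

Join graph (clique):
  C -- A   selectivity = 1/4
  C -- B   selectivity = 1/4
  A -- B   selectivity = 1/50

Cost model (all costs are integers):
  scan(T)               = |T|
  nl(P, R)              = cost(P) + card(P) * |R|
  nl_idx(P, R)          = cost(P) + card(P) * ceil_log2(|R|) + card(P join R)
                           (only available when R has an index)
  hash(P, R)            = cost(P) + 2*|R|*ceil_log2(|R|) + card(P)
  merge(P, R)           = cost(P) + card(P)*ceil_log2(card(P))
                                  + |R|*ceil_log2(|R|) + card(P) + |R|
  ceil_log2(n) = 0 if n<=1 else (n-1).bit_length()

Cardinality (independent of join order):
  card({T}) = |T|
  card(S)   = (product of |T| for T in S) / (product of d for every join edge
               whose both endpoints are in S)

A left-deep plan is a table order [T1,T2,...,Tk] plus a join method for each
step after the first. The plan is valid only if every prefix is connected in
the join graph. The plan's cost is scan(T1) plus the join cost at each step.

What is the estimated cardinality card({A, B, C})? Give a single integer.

11250

Tables in S: A(300), B(300), C(100)
Edges inside S: C-A(d=4), C-B(d=4), A-B(d=50)
numerator = 300 * 300 * 100 = 9000000
denominator = 4 * 4 * 50 = 800
card(S) = 9000000 / 800 = 11250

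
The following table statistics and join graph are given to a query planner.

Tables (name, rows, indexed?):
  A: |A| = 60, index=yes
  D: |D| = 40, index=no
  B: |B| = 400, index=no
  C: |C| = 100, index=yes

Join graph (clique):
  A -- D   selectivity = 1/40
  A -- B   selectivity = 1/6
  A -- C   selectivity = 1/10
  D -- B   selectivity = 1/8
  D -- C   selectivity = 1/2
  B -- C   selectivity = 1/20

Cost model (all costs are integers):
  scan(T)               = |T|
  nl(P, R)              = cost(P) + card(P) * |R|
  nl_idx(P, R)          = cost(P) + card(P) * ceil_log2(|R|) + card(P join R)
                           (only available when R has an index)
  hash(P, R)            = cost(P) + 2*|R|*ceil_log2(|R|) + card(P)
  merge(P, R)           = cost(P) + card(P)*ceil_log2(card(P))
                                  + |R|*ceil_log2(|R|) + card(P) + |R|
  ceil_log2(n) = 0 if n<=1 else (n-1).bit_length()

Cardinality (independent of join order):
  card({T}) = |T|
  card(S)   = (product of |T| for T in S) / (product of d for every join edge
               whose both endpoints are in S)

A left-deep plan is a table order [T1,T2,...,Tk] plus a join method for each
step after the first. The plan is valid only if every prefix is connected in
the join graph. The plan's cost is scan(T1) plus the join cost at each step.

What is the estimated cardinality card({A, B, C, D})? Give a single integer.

Tables in S: A(60), B(400), C(100), D(40)
Edges inside S: A-D(d=40), A-B(d=6), A-C(d=10), D-B(d=8), D-C(d=2), B-C(d=20)
numerator = 60 * 400 * 100 * 40 = 96000000
denominator = 40 * 6 * 10 * 8 * 2 * 20 = 768000
card(S) = 96000000 / 768000 = 125

125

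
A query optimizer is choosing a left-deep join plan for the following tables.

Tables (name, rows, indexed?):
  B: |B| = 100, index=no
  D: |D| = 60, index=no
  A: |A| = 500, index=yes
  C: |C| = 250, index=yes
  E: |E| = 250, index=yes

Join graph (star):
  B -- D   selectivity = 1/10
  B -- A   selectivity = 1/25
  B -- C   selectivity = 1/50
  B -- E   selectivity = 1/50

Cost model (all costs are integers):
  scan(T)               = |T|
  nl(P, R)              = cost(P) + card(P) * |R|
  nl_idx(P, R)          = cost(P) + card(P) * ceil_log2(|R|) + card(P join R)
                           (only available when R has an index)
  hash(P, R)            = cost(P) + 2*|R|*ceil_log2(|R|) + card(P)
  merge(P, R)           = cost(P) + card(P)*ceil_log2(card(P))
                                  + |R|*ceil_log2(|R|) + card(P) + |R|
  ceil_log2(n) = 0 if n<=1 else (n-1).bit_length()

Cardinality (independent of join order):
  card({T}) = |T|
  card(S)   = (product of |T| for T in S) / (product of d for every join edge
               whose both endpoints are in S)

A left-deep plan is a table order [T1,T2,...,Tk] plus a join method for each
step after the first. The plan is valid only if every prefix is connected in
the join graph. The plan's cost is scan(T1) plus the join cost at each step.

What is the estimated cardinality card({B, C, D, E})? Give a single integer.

15000

Tables in S: B(100), C(250), D(60), E(250)
Edges inside S: B-D(d=10), B-C(d=50), B-E(d=50)
numerator = 100 * 250 * 60 * 250 = 375000000
denominator = 10 * 50 * 50 = 25000
card(S) = 375000000 / 25000 = 15000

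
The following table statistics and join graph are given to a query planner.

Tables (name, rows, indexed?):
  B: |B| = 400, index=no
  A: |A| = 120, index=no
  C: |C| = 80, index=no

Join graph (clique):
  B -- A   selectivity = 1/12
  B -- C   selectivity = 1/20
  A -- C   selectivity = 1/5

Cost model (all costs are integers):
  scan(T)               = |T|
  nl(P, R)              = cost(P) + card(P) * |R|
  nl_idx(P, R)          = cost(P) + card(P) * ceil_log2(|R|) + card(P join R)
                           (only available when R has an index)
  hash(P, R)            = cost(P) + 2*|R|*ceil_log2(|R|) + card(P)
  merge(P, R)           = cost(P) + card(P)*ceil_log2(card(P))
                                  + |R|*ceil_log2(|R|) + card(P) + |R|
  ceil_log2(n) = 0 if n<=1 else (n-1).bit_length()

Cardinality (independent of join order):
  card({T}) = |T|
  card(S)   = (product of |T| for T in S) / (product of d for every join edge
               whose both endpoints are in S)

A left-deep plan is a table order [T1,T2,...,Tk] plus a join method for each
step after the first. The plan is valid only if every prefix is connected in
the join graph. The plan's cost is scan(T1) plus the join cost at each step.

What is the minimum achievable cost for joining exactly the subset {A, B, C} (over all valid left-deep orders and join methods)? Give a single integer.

Selinger DP over subsets of {A,B,C}:
  {B}: scan cost=400, card=400
  {A}: scan cost=120, card=120
  {C}: scan cost=80, card=80
  {AB}: card=4000; try (A,hash)→2480, (B,merge)→5080, (A,merge)→5360, (B,hash)→7440, (B,nl)→48120, (A,nl)→48400; best=2480 via (A,hash)
  {BC}: card=1600; try (C,hash)→1920, (B,merge)→4720, (C,merge)→5040, (B,hash)→7360, (B,nl)→32080, (C,nl)→32400; best=1920 via (C,hash)
  {AC}: card=1920; try (C,hash)→1360, (A,merge)→1680, (C,merge)→1720, (A,hash)→1840, (A,nl)→9680, (C,nl)→9720; best=1360 via (C,hash)
  {ABC}: card=3200; try (A,hash)→5200, (C,hash)→7600, (B,hash)→10480, (A,merge)→22080, (B,merge)→28400, (C,merge)→55120 …(+3); best=5200 via (A,hash)

5200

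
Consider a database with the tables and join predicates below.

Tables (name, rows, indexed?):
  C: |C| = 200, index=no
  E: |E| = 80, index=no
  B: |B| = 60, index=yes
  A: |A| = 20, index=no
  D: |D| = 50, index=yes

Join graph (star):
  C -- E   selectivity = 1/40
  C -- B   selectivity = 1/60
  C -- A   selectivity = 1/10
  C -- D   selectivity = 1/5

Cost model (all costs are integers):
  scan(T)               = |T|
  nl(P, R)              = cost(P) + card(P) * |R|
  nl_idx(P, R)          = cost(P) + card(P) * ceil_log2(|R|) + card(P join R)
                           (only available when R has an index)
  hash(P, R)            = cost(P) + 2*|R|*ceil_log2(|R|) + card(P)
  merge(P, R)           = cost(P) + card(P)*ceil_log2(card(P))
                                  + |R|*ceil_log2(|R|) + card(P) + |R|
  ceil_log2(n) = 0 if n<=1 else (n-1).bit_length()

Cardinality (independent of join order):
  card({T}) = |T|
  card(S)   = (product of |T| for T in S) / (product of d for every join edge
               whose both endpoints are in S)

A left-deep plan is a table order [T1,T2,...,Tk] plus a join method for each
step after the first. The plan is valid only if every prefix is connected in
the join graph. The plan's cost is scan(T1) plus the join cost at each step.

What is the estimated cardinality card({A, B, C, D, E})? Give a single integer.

Tables in S: A(20), B(60), C(200), D(50), E(80)
Edges inside S: C-E(d=40), C-B(d=60), C-A(d=10), C-D(d=5)
numerator = 20 * 60 * 200 * 50 * 80 = 960000000
denominator = 40 * 60 * 10 * 5 = 120000
card(S) = 960000000 / 120000 = 8000

8000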